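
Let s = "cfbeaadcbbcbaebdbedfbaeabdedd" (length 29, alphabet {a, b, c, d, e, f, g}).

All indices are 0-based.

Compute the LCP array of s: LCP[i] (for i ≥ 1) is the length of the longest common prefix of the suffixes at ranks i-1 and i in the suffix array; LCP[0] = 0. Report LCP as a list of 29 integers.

[0, 1, 1, 1, 2, 0, 3, 1, 1, 1, 2, 1, 2, 0, 2, 1, 0, 1, 1, 1, 1, 1, 0, 2, 1, 1, 2, 0, 2]

sorted suffixes:
  #0 SA[0]=4  'aadcbbcbaebdbedfbaeabdedd'
  #1 SA[1]=23  'abdedd'
  #2 SA[2]=5  'adcbbcbaebdbedfbaeabdedd'
  #3 SA[3]=21  'aeabdedd'
  #4 SA[4]=12  'aebdbedfbaeabdedd'
  #5 SA[5]=20  'baeabdedd'
  #6 SA[6]=11  'baebdbedfbaeabdedd'
  #7 SA[7]=8  'bbcbaebdbedfbaeabdedd'
  #8 SA[8]=9  'bcbaebdbedfbaeabdedd'
  #9 SA[9]=14  'bdbedfbaeabdedd'
  #10 SA[10]=24  'bdedd'
  #11 SA[11]=2  'beaadcbbcbaebdbedfbaeabdedd'
  #12 SA[12]=16  'bedfbaeabdedd'
  #13 SA[13]=10  'cbaebdbedfbaeabdedd'
  #14 SA[14]=7  'cbbcbaebdbedfbaeabdedd'
  #15 SA[15]=0  'cfbeaadcbbcbaebdbedfbaeabdedd'
  #16 SA[16]=28  'd'
  #17 SA[17]=15  'dbedfbaeabdedd'
  #18 SA[18]=6  'dcbbcbaebdbedfbaeabdedd'
  #19 SA[19]=27  'dd'
  #20 SA[20]=25  'dedd'
  #21 SA[21]=18  'dfbaeabdedd'
  #22 SA[22]=3  'eaadcbbcbaebdbedfbaeabdedd'
  #23 SA[23]=22  'eabdedd'
  #24 SA[24]=13  'ebdbedfbaeabdedd'
  #25 SA[25]=26  'edd'
  #26 SA[26]=17  'edfbaeabdedd'
  #27 SA[27]=19  'fbaeabdedd'
  #28 SA[28]=1  'fbeaadcbbcbaebdbedfbaeabdedd'

SA = [4, 23, 5, 21, 12, 20, 11, 8, 9, 14, 24, 2, 16, 10, 7, 0, 28, 15, 6, 27, 25, 18, 3, 22, 13, 26, 17, 19, 1]
[i] adj suffixes → lcp
  [1] 4/23 → 1 ('a')
  [2] 23/5 → 1 ('a')
  [3] 5/21 → 1 ('a')
  [4] 21/12 → 2 ('ae')
  [5] 12/20 → 0 ('')
  [6] 20/11 → 3 ('bae')
  [7] 11/8 → 1 ('b')
  [8] 8/9 → 1 ('b')
  [9] 9/14 → 1 ('b')
  [10] 14/24 → 2 ('bd')
  [11] 24/2 → 1 ('b')
  [12] 2/16 → 2 ('be')
  [13] 16/10 → 0 ('')
  [14] 10/7 → 2 ('cb')
  [15] 7/0 → 1 ('c')
  [16] 0/28 → 0 ('')
  [17] 28/15 → 1 ('d')
  [18] 15/6 → 1 ('d')
  [19] 6/27 → 1 ('d')
  [20] 27/25 → 1 ('d')
  [21] 25/18 → 1 ('d')
  [22] 18/3 → 0 ('')
  [23] 3/22 → 2 ('ea')
  [24] 22/13 → 1 ('e')
  [25] 13/26 → 1 ('e')
  [26] 26/17 → 2 ('ed')
  [27] 17/19 → 0 ('')
  [28] 19/1 → 2 ('fb')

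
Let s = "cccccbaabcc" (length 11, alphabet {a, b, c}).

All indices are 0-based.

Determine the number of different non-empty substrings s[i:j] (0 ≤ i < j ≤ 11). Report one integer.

sorted suffixes:
  #0 SA[0]=6  'aabcc'
  #1 SA[1]=7  'abcc'
  #2 SA[2]=5  'baabcc'
  #3 SA[3]=8  'bcc'
  #4 SA[4]=10  'c'
  #5 SA[5]=4  'cbaabcc'
  #6 SA[6]=9  'cc'
  #7 SA[7]=3  'ccbaabcc'
  #8 SA[8]=2  'cccbaabcc'
  #9 SA[9]=1  'ccccbaabcc'
  #10 SA[10]=0  'cccccbaabcc'

SA = [6, 7, 5, 8, 10, 4, 9, 3, 2, 1, 0]
rank  pair      lcp
   1  s[6:],s[7:]  1  'a'
   2  s[7:],s[5:]  0  ''
   3  s[5:],s[8:]  1  'b'
   4  s[8:],s[10:]  0  ''
   5  s[10:],s[4:]  1  'c'
   6  s[4:],s[9:]  1  'c'
   7  s[9:],s[3:]  2  'cc'
   8  s[3:],s[2:]  2  'cc'
   9  s[2:],s[1:]  3  'ccc'
  10  s[1:],s[0:]  4  'cccc'

n(n+1)/2 = 11·12/2 = 66
Σ LCP = 0 + 1 + 0 + 1 + 0 + 1 + 1 + 2 + 2 + 3 + 4 = 15
distinct = 66 − 15 = 51

51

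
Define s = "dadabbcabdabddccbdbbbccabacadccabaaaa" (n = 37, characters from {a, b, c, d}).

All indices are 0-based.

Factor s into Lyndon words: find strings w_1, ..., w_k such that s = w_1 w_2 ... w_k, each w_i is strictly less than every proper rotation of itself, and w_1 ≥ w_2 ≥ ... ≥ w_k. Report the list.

emit factor 1: 'd' (i=0, period=1)
emit factor 2: 'ad' (i=1, period=2)
emit factor 3: 'abbcabdabddccbdbbbcc' (i=3, period=20)
emit factor 4: 'abacadcc' (i=23, period=8)
emit factor 5: 'ab' (i=31, period=2)
emit factor 6: 'a' (i=33, period=1)
emit factor 7: 'a' (i=34, period=1)
emit factor 8: 'a' (i=35, period=1)
emit factor 9: 'a' (i=36, period=1)

["d", "ad", "abbcabdabddccbdbbbcc", "abacadcc", "ab", "a", "a", "a", "a"]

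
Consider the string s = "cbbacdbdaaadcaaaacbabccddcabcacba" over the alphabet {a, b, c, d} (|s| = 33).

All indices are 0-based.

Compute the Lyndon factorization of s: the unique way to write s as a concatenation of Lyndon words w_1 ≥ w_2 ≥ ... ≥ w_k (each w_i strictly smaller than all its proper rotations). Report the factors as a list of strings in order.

["c", "b", "b", "acdbd", "aaadc", "aaaacbabccddcabcacb", "a"]

emit factor 1: 'c' (i=0, period=1)
emit factor 2: 'b' (i=1, period=1)
emit factor 3: 'b' (i=2, period=1)
emit factor 4: 'acdbd' (i=3, period=5)
emit factor 5: 'aaadc' (i=8, period=5)
emit factor 6: 'aaaacbabccddcabcacb' (i=13, period=19)
emit factor 7: 'a' (i=32, period=1)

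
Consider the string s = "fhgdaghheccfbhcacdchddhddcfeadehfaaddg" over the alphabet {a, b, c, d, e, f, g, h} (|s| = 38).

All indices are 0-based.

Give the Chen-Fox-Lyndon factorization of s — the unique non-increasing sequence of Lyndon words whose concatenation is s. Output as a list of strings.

emit factor 1: 'fhg' (i=0, period=3)
emit factor 2: 'd' (i=3, period=1)
emit factor 3: 'aghheccfbhc' (i=4, period=11)
emit factor 4: 'acdchddhddcfeadehf' (i=15, period=18)
emit factor 5: 'aaddg' (i=33, period=5)

["fhg", "d", "aghheccfbhc", "acdchddhddcfeadehf", "aaddg"]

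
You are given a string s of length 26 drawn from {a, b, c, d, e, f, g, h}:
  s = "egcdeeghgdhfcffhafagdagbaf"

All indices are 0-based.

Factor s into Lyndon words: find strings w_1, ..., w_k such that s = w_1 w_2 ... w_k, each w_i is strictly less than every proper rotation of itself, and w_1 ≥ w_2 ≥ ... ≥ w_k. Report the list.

["eg", "cdeeghgdhfcffh", "afagdagb", "af"]

emit factor 1: 'eg' (i=0, period=2)
emit factor 2: 'cdeeghgdhfcffh' (i=2, period=14)
emit factor 3: 'afagdagb' (i=16, period=8)
emit factor 4: 'af' (i=24, period=2)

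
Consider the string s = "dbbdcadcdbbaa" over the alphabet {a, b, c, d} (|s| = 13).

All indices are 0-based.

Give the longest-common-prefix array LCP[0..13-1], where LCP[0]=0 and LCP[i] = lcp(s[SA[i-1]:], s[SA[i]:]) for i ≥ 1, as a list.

rank→(start, suffix):
  0 → (12, 'a')
  1 → (11, 'aa')
  2 → (5, 'adcdbbaa')
  3 → (10, 'baa')
  4 → (9, 'bbaa')
  5 → (1, 'bbdcadcdbbaa')
  6 → (2, 'bdcadcdbbaa')
  7 → (4, 'cadcdbbaa')
  8 → (7, 'cdbbaa')
  9 → (8, 'dbbaa')
  10 → (0, 'dbbdcadcdbbaa')
  11 → (3, 'dcadcdbbaa')
  12 → (6, 'dcdbbaa')

SA = [12, 11, 5, 10, 9, 1, 2, 4, 7, 8, 0, 3, 6]
[i] adj suffixes → lcp
  [1] 12/11 → 1 ('a')
  [2] 11/5 → 1 ('a')
  [3] 5/10 → 0 ('')
  [4] 10/9 → 1 ('b')
  [5] 9/1 → 2 ('bb')
  [6] 1/2 → 1 ('b')
  [7] 2/4 → 0 ('')
  [8] 4/7 → 1 ('c')
  [9] 7/8 → 0 ('')
  [10] 8/0 → 3 ('dbb')
  [11] 0/3 → 1 ('d')
  [12] 3/6 → 2 ('dc')

[0, 1, 1, 0, 1, 2, 1, 0, 1, 0, 3, 1, 2]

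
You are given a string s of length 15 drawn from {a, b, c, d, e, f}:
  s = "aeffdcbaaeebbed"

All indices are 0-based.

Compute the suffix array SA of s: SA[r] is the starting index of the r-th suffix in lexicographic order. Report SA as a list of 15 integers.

rank | idx | suffix
   0 |   7 | aaeebbed
   1 |   8 | aeebbed
   2 |   0 | aeffdcbaaeebbed
   3 |   6 | baaeebbed
   4 |  11 | bbed
   5 |  12 | bed
   6 |   5 | cbaaeebbed
   7 |  14 | d
   8 |   4 | dcbaaeebbed
   9 |  10 | ebbed
  10 |  13 | ed
  11 |   9 | eebbed
  12 |   1 | effdcbaaeebbed
  13 |   3 | fdcbaaeebbed
  14 |   2 | ffdcbaaeebbed

[7, 8, 0, 6, 11, 12, 5, 14, 4, 10, 13, 9, 1, 3, 2]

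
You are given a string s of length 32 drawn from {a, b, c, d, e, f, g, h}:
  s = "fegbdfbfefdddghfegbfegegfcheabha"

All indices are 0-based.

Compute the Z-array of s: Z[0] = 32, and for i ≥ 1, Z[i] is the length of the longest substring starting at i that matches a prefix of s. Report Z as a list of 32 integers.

[32, 0, 0, 0, 0, 1, 0, 2, 0, 1, 0, 0, 0, 0, 0, 4, 0, 0, 0, 3, 0, 0, 0, 0, 1, 0, 0, 0, 0, 0, 0, 0]

Z[0]=32
i=1: outside box; Z[1]=0
i=2: outside box; Z[2]=0
i=3: outside box; Z[3]=0
i=4: outside box; Z[4]=0
i=5: outside box; Z[5]=1 scan→box=[5,6)
i=6: outside box; Z[6]=0
i=7: outside box; Z[7]=2 scan→box=[7,9)
i=8: min(r-i=1, Z[1]=0)=0; Z[8]=0
i=9: outside box; Z[9]=1 scan→box=[9,10)
i=10: outside box; Z[10]=0
i=11: outside box; Z[11]=0
i=12: outside box; Z[12]=0
i=13: outside box; Z[13]=0
i=14: outside box; Z[14]=0
i=15: outside box; Z[15]=4 scan→box=[15,19)
i=16: min(r-i=3, Z[1]=0)=0; Z[16]=0
i=17: min(r-i=2, Z[2]=0)=0; Z[17]=0
i=18: min(r-i=1, Z[3]=0)=0; Z[18]=0
i=19: outside box; Z[19]=3 scan→box=[19,22)
i=20: min(r-i=2, Z[1]=0)=0; Z[20]=0
i=21: min(r-i=1, Z[2]=0)=0; Z[21]=0
i=22: outside box; Z[22]=0
i=23: outside box; Z[23]=0
i=24: outside box; Z[24]=1 scan→box=[24,25)
i=25: outside box; Z[25]=0
i=26: outside box; Z[26]=0
i=27: outside box; Z[27]=0
i=28: outside box; Z[28]=0
i=29: outside box; Z[29]=0
i=30: outside box; Z[30]=0
i=31: outside box; Z[31]=0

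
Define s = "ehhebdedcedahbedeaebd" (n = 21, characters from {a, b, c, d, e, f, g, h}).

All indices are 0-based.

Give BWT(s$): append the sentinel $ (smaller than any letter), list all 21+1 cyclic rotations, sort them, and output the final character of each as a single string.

rank  rotation                last
    0  $ehhebdedcedahbedeaebd  d
    1  aebd$ehhebdedcedahbede  e
    2  ahbedeaebd$ehhebdedced  d
    3  bd$ehhebdedcedahbedeae  e
    4  bdedcedahbedeaebd$ehhe  e
    5  bedeaebd$ehhebdedcedah  h
    6  cedahbedeaebd$ehhebded  d
    7  d$ehhebdedcedahbedeaeb  b
    8  dahbedeaebd$ehhebdedce  e
    9  dcedahbedeaebd$ehhebde  e
   10  deaebd$ehhebdedcedahbe  e
   11  dedcedahbedeaebd$ehheb  b
   12  eaebd$ehhebdedcedahbed  d
   13  ebd$ehhebdedcedahbedea  a
   14  ebdedcedahbedeaebd$ehh  h
   15  edahbedeaebd$ehhebdedc  c
   16  edcedahbedeaebd$ehhebd  d
   17  edeaebd$ehhebdedcedahb  b
   18  ehhebdedcedahbedeaebd$  $
   19  hbedeaebd$ehhebdedceda  a
   20  hebdedcedahbedeaebd$eh  h
   21  hhebdedcedahbedeaebd$e  e

dedeehdbeeebdahcdb$ahe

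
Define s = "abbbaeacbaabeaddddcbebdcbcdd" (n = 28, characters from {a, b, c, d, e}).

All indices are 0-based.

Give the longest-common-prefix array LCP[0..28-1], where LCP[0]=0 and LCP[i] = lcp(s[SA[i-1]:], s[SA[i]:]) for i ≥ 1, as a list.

rank→(start, suffix):
  0 → (9, 'aabeaddddcbebdcbcdd')
  1 → (0, 'abbbaeacbaabeaddddcbebdcbcdd')
  2 → (10, 'abeaddddcbebdcbcdd')
  3 → (6, 'acbaabeaddddcbebdcbcdd')
  4 → (13, 'addddcbebdcbcdd')
  5 → (4, 'aeacbaabeaddddcbebdcbcdd')
  6 → (8, 'baabeaddddcbebdcbcdd')
  7 → (3, 'baeacbaabeaddddcbebdcbcdd')
  8 → (2, 'bbaeacbaabeaddddcbebdcbcdd')
  9 → (1, 'bbbaeacbaabeaddddcbebdcbcdd')
  10 → (24, 'bcdd')
  11 → (21, 'bdcbcdd')
  12 → (11, 'beaddddcbebdcbcdd')
  13 → (19, 'bebdcbcdd')
  14 → (7, 'cbaabeaddddcbebdcbcdd')
  15 → (23, 'cbcdd')
  16 → (18, 'cbebdcbcdd')
  17 → (25, 'cdd')
  18 → (27, 'd')
  19 → (22, 'dcbcdd')
  20 → (17, 'dcbebdcbcdd')
  21 → (26, 'dd')
  22 → (16, 'ddcbebdcbcdd')
  23 → (15, 'dddcbebdcbcdd')
  24 → (14, 'ddddcbebdcbcdd')
  25 → (5, 'eacbaabeaddddcbebdcbcdd')
  26 → (12, 'eaddddcbebdcbcdd')
  27 → (20, 'ebdcbcdd')

SA = [9, 0, 10, 6, 13, 4, 8, 3, 2, 1, 24, 21, 11, 19, 7, 23, 18, 25, 27, 22, 17, 26, 16, 15, 14, 5, 12, 20]
rank  pair      lcp
   1  s[9:],s[0:]  1  'a'
   2  s[0:],s[10:]  2  'ab'
   3  s[10:],s[6:]  1  'a'
   4  s[6:],s[13:]  1  'a'
   5  s[13:],s[4:]  1  'a'
   6  s[4:],s[8:]  0  ''
   7  s[8:],s[3:]  2  'ba'
   8  s[3:],s[2:]  1  'b'
   9  s[2:],s[1:]  2  'bb'
  10  s[1:],s[24:]  1  'b'
  11  s[24:],s[21:]  1  'b'
  12  s[21:],s[11:]  1  'b'
  13  s[11:],s[19:]  2  'be'
  14  s[19:],s[7:]  0  ''
  15  s[7:],s[23:]  2  'cb'
  16  s[23:],s[18:]  2  'cb'
  17  s[18:],s[25:]  1  'c'
  18  s[25:],s[27:]  0  ''
  19  s[27:],s[22:]  1  'd'
  20  s[22:],s[17:]  3  'dcb'
  21  s[17:],s[26:]  1  'd'
  22  s[26:],s[16:]  2  'dd'
  23  s[16:],s[15:]  2  'dd'
  24  s[15:],s[14:]  3  'ddd'
  25  s[14:],s[5:]  0  ''
  26  s[5:],s[12:]  2  'ea'
  27  s[12:],s[20:]  1  'e'

[0, 1, 2, 1, 1, 1, 0, 2, 1, 2, 1, 1, 1, 2, 0, 2, 2, 1, 0, 1, 3, 1, 2, 2, 3, 0, 2, 1]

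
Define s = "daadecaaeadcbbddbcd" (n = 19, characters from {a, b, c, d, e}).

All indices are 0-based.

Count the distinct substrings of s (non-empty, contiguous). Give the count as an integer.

rank→(start, suffix):
  0 → (1, 'aadecaaeadcbbddbcd')
  1 → (6, 'aaeadcbbddbcd')
  2 → (9, 'adcbbddbcd')
  3 → (2, 'adecaaeadcbbddbcd')
  4 → (7, 'aeadcbbddbcd')
  5 → (12, 'bbddbcd')
  6 → (16, 'bcd')
  7 → (13, 'bddbcd')
  8 → (5, 'caaeadcbbddbcd')
  9 → (11, 'cbbddbcd')
  10 → (17, 'cd')
  11 → (18, 'd')
  12 → (0, 'daadecaaeadcbbddbcd')
  13 → (15, 'dbcd')
  14 → (10, 'dcbbddbcd')
  15 → (14, 'ddbcd')
  16 → (3, 'decaaeadcbbddbcd')
  17 → (8, 'eadcbbddbcd')
  18 → (4, 'ecaaeadcbbddbcd')

SA = [1, 6, 9, 2, 7, 12, 16, 13, 5, 11, 17, 18, 0, 15, 10, 14, 3, 8, 4]
rank  pair      lcp
   1  s[1:],s[6:]  2  'aa'
   2  s[6:],s[9:]  1  'a'
   3  s[9:],s[2:]  2  'ad'
   4  s[2:],s[7:]  1  'a'
   5  s[7:],s[12:]  0  ''
   6  s[12:],s[16:]  1  'b'
   7  s[16:],s[13:]  1  'b'
   8  s[13:],s[5:]  0  ''
   9  s[5:],s[11:]  1  'c'
  10  s[11:],s[17:]  1  'c'
  11  s[17:],s[18:]  0  ''
  12  s[18:],s[0:]  1  'd'
  13  s[0:],s[15:]  1  'd'
  14  s[15:],s[10:]  1  'd'
  15  s[10:],s[14:]  1  'd'
  16  s[14:],s[3:]  1  'd'
  17  s[3:],s[8:]  0  ''
  18  s[8:],s[4:]  1  'e'

n(n+1)/2 = 19·20/2 = 190
Σ LCP = 0 + 2 + 1 + 2 + 1 + 0 + 1 + 1 + 0 + 1 + 1 + 0 + 1 + 1 + 1 + 1 + 1 + 0 + 1 = 16
distinct = 190 − 16 = 174

174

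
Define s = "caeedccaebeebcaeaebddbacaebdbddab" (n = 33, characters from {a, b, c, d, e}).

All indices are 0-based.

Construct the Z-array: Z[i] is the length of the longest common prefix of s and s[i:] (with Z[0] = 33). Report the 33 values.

[33, 0, 0, 0, 0, 1, 3, 0, 0, 0, 0, 0, 0, 3, 0, 0, 0, 0, 0, 0, 0, 0, 0, 3, 0, 0, 0, 0, 0, 0, 0, 0, 0]

Z[0]=33
i=1: i≥r, start 0; Z[1]=0
i=2: i≥r, start 0; Z[2]=0
i=3: i≥r, start 0; Z[3]=0
i=4: i≥r, start 0; Z[4]=0
i=5: i≥r, start 0; Z[5]=1 grow→box=[5,6)
i=6: i≥r, start 0; Z[6]=3 grow→box=[6,9)
i=7: min(r-i=2, Z[1]=0)=0; Z[7]=0
i=8: min(r-i=1, Z[2]=0)=0; Z[8]=0
i=9: i≥r, start 0; Z[9]=0
i=10: i≥r, start 0; Z[10]=0
i=11: i≥r, start 0; Z[11]=0
i=12: i≥r, start 0; Z[12]=0
i=13: i≥r, start 0; Z[13]=3 grow→box=[13,16)
i=14: min(r-i=2, Z[1]=0)=0; Z[14]=0
i=15: min(r-i=1, Z[2]=0)=0; Z[15]=0
i=16: i≥r, start 0; Z[16]=0
i=17: i≥r, start 0; Z[17]=0
i=18: i≥r, start 0; Z[18]=0
i=19: i≥r, start 0; Z[19]=0
i=20: i≥r, start 0; Z[20]=0
i=21: i≥r, start 0; Z[21]=0
i=22: i≥r, start 0; Z[22]=0
i=23: i≥r, start 0; Z[23]=3 grow→box=[23,26)
i=24: min(r-i=2, Z[1]=0)=0; Z[24]=0
i=25: min(r-i=1, Z[2]=0)=0; Z[25]=0
i=26: i≥r, start 0; Z[26]=0
i=27: i≥r, start 0; Z[27]=0
i=28: i≥r, start 0; Z[28]=0
i=29: i≥r, start 0; Z[29]=0
i=30: i≥r, start 0; Z[30]=0
i=31: i≥r, start 0; Z[31]=0
i=32: i≥r, start 0; Z[32]=0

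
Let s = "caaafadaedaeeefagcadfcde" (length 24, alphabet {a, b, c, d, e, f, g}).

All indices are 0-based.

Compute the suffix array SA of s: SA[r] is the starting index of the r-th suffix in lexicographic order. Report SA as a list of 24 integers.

[1, 2, 5, 18, 7, 10, 3, 15, 0, 17, 21, 6, 9, 22, 19, 23, 8, 11, 12, 13, 4, 14, 20, 16]

rank | idx | suffix
   0 |   1 | aaafadaedaeeefagcadfcde
   1 |   2 | aafadaedaeeefagcadfcde
   2 |   5 | adaedaeeefagcadfcde
   3 |  18 | adfcde
   4 |   7 | aedaeeefagcadfcde
   5 |  10 | aeeefagcadfcde
   6 |   3 | afadaedaeeefagcadfcde
   7 |  15 | agcadfcde
   8 |   0 | caaafadaedaeeefagcadfcde
   9 |  17 | cadfcde
  10 |  21 | cde
  11 |   6 | daedaeeefagcadfcde
  12 |   9 | daeeefagcadfcde
  13 |  22 | de
  14 |  19 | dfcde
  15 |  23 | e
  16 |   8 | edaeeefagcadfcde
  17 |  11 | eeefagcadfcde
  18 |  12 | eefagcadfcde
  19 |  13 | efagcadfcde
  20 |   4 | fadaedaeeefagcadfcde
  21 |  14 | fagcadfcde
  22 |  20 | fcde
  23 |  16 | gcadfcde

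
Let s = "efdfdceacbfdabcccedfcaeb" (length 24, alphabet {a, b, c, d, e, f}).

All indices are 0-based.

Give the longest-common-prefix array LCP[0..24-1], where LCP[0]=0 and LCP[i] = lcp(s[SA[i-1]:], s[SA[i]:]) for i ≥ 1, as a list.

[0, 1, 1, 0, 1, 1, 0, 1, 1, 2, 1, 2, 0, 1, 1, 2, 0, 1, 1, 1, 0, 1, 2, 2]

rank | idx | suffix
   0 |  12 | abcccedfcaeb
   1 |   7 | acbfdabcccedfcaeb
   2 |  21 | aeb
   3 |  23 | b
   4 |  13 | bcccedfcaeb
   5 |   9 | bfdabcccedfcaeb
   6 |  20 | caeb
   7 |   8 | cbfdabcccedfcaeb
   8 |  14 | cccedfcaeb
   9 |  15 | ccedfcaeb
  10 |   5 | ceacbfdabcccedfcaeb
  11 |  16 | cedfcaeb
  12 |  11 | dabcccedfcaeb
  13 |   4 | dceacbfdabcccedfcaeb
  14 |  18 | dfcaeb
  15 |   2 | dfdceacbfdabcccedfcaeb
  16 |   6 | eacbfdabcccedfcaeb
  17 |  22 | eb
  18 |  17 | edfcaeb
  19 |   0 | efdfdceacbfdabcccedfcaeb
  20 |  19 | fcaeb
  21 |  10 | fdabcccedfcaeb
  22 |   3 | fdceacbfdabcccedfcaeb
  23 |   1 | fdfdceacbfdabcccedfcaeb

SA = [12, 7, 21, 23, 13, 9, 20, 8, 14, 15, 5, 16, 11, 4, 18, 2, 6, 22, 17, 0, 19, 10, 3, 1]
i: (SA[i-1],SA[i]) lcp shared
  1: (12,7) 1 'a'
  2: (7,21) 1 'a'
  3: (21,23) 0 ''
  4: (23,13) 1 'b'
  5: (13,9) 1 'b'
  6: (9,20) 0 ''
  7: (20,8) 1 'c'
  8: (8,14) 1 'c'
  9: (14,15) 2 'cc'
  10: (15,5) 1 'c'
  11: (5,16) 2 'ce'
  12: (16,11) 0 ''
  13: (11,4) 1 'd'
  14: (4,18) 1 'd'
  15: (18,2) 2 'df'
  16: (2,6) 0 ''
  17: (6,22) 1 'e'
  18: (22,17) 1 'e'
  19: (17,0) 1 'e'
  20: (0,19) 0 ''
  21: (19,10) 1 'f'
  22: (10,3) 2 'fd'
  23: (3,1) 2 'fd'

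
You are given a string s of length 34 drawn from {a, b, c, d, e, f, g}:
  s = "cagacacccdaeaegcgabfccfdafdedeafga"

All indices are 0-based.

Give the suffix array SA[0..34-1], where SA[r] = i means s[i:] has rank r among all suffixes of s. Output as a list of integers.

[33, 17, 3, 5, 10, 12, 24, 30, 1, 18, 4, 0, 6, 7, 20, 8, 21, 15, 9, 23, 28, 26, 11, 29, 27, 13, 19, 22, 25, 31, 32, 16, 2, 14]

rank→(start, suffix):
  0 → (33, 'a')
  1 → (17, 'abfccfdafdedeafga')
  2 → (3, 'acacccdaeaegcgabfccfdafdedeafga')
  3 → (5, 'acccdaeaegcgabfccfdafdedeafga')
  4 → (10, 'aeaegcgabfccfdafdedeafga')
  5 → (12, 'aegcgabfccfdafdedeafga')
  6 → (24, 'afdedeafga')
  7 → (30, 'afga')
  8 → (1, 'agacacccdaeaegcgabfccfdafdedeafga')
  9 → (18, 'bfccfdafdedeafga')
  10 → (4, 'cacccdaeaegcgabfccfdafdedeafga')
  11 → (0, 'cagacacccdaeaegcgabfccfdafdedeafga')
  12 → (6, 'cccdaeaegcgabfccfdafdedeafga')
  13 → (7, 'ccdaeaegcgabfccfdafdedeafga')
  14 → (20, 'ccfdafdedeafga')
  15 → (8, 'cdaeaegcgabfccfdafdedeafga')
  16 → (21, 'cfdafdedeafga')
  17 → (15, 'cgabfccfdafdedeafga')
  18 → (9, 'daeaegcgabfccfdafdedeafga')
  19 → (23, 'dafdedeafga')
  20 → (28, 'deafga')
  21 → (26, 'dedeafga')
  22 → (11, 'eaegcgabfccfdafdedeafga')
  23 → (29, 'eafga')
  24 → (27, 'edeafga')
  25 → (13, 'egcgabfccfdafdedeafga')
  26 → (19, 'fccfdafdedeafga')
  27 → (22, 'fdafdedeafga')
  28 → (25, 'fdedeafga')
  29 → (31, 'fga')
  30 → (32, 'ga')
  31 → (16, 'gabfccfdafdedeafga')
  32 → (2, 'gacacccdaeaegcgabfccfdafdedeafga')
  33 → (14, 'gcgabfccfdafdedeafga')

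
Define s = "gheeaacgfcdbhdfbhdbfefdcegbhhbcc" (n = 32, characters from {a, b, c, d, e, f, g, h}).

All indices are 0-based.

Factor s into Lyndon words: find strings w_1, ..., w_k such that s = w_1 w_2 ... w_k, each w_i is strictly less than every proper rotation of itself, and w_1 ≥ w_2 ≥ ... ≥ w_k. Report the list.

["gh", "e", "e", "aacgfcdbhdfbhdbfefdcegbhhbcc"]

emit factor 1: 'gh' (i=0, period=2)
emit factor 2: 'e' (i=2, period=1)
emit factor 3: 'e' (i=3, period=1)
emit factor 4: 'aacgfcdbhdfbhdbfefdcegbhhbcc' (i=4, period=28)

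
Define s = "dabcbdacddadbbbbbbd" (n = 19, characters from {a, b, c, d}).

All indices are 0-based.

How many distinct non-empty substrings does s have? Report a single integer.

rank | idx | suffix
   0 |   1 | abcbdacddadbbbbbbd
   1 |   6 | acddadbbbbbbd
   2 |  10 | adbbbbbbd
   3 |  12 | bbbbbbd
   4 |  13 | bbbbbd
   5 |  14 | bbbbd
   6 |  15 | bbbd
   7 |  16 | bbd
   8 |   2 | bcbdacddadbbbbbbd
   9 |  17 | bd
  10 |   4 | bdacddadbbbbbbd
  11 |   3 | cbdacddadbbbbbbd
  12 |   7 | cddadbbbbbbd
  13 |  18 | d
  14 |   0 | dabcbdacddadbbbbbbd
  15 |   5 | dacddadbbbbbbd
  16 |   9 | dadbbbbbbd
  17 |  11 | dbbbbbbd
  18 |   8 | ddadbbbbbbd

SA = [1, 6, 10, 12, 13, 14, 15, 16, 2, 17, 4, 3, 7, 18, 0, 5, 9, 11, 8]
i: (SA[i-1],SA[i]) lcp shared
  1: (1,6) 1 'a'
  2: (6,10) 1 'a'
  3: (10,12) 0 ''
  4: (12,13) 5 'bbbbb'
  5: (13,14) 4 'bbbb'
  6: (14,15) 3 'bbb'
  7: (15,16) 2 'bb'
  8: (16,2) 1 'b'
  9: (2,17) 1 'b'
  10: (17,4) 2 'bd'
  11: (4,3) 0 ''
  12: (3,7) 1 'c'
  13: (7,18) 0 ''
  14: (18,0) 1 'd'
  15: (0,5) 2 'da'
  16: (5,9) 2 'da'
  17: (9,11) 1 'd'
  18: (11,8) 1 'd'

n(n+1)/2 = 19·20/2 = 190
Σ LCP = 0 + 1 + 1 + 0 + 5 + 4 + 3 + 2 + 1 + 1 + 2 + 0 + 1 + 0 + 1 + 2 + 2 + 1 + 1 = 28
distinct = 190 − 28 = 162

162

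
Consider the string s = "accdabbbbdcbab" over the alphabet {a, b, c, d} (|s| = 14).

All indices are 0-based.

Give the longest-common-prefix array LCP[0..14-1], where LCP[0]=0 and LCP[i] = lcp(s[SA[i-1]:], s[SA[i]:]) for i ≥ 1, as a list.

[0, 2, 1, 0, 1, 1, 3, 2, 1, 0, 1, 1, 0, 1]

rank→(start, suffix):
  0 → (12, 'ab')
  1 → (4, 'abbbbdcbab')
  2 → (0, 'accdabbbbdcbab')
  3 → (13, 'b')
  4 → (11, 'bab')
  5 → (5, 'bbbbdcbab')
  6 → (6, 'bbbdcbab')
  7 → (7, 'bbdcbab')
  8 → (8, 'bdcbab')
  9 → (10, 'cbab')
  10 → (1, 'ccdabbbbdcbab')
  11 → (2, 'cdabbbbdcbab')
  12 → (3, 'dabbbbdcbab')
  13 → (9, 'dcbab')

SA = [12, 4, 0, 13, 11, 5, 6, 7, 8, 10, 1, 2, 3, 9]
[i] adj suffixes → lcp
  [1] 12/4 → 2 ('ab')
  [2] 4/0 → 1 ('a')
  [3] 0/13 → 0 ('')
  [4] 13/11 → 1 ('b')
  [5] 11/5 → 1 ('b')
  [6] 5/6 → 3 ('bbb')
  [7] 6/7 → 2 ('bb')
  [8] 7/8 → 1 ('b')
  [9] 8/10 → 0 ('')
  [10] 10/1 → 1 ('c')
  [11] 1/2 → 1 ('c')
  [12] 2/3 → 0 ('')
  [13] 3/9 → 1 ('d')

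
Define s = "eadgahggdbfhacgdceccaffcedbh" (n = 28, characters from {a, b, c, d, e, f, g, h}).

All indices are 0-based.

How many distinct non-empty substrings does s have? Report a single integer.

rank | idx | suffix
   0 |  12 | acgdceccaffcedbh
   1 |   1 | adgahggdbfhacgdceccaffcedbh
   2 |  20 | affcedbh
   3 |   4 | ahggdbfhacgdceccaffcedbh
   4 |   9 | bfhacgdceccaffcedbh
   5 |  26 | bh
   6 |  19 | caffcedbh
   7 |  18 | ccaffcedbh
   8 |  16 | ceccaffcedbh
   9 |  23 | cedbh
  10 |  13 | cgdceccaffcedbh
  11 |   8 | dbfhacgdceccaffcedbh
  12 |  25 | dbh
  13 |  15 | dceccaffcedbh
  14 |   2 | dgahggdbfhacgdceccaffcedbh
  15 |   0 | eadgahggdbfhacgdceccaffcedbh
  16 |  17 | eccaffcedbh
  17 |  24 | edbh
  18 |  22 | fcedbh
  19 |  21 | ffcedbh
  20 |  10 | fhacgdceccaffcedbh
  21 |   3 | gahggdbfhacgdceccaffcedbh
  22 |   7 | gdbfhacgdceccaffcedbh
  23 |  14 | gdceccaffcedbh
  24 |   6 | ggdbfhacgdceccaffcedbh
  25 |  27 | h
  26 |  11 | hacgdceccaffcedbh
  27 |   5 | hggdbfhacgdceccaffcedbh

SA = [12, 1, 20, 4, 9, 26, 19, 18, 16, 23, 13, 8, 25, 15, 2, 0, 17, 24, 22, 21, 10, 3, 7, 14, 6, 27, 11, 5]
rank  pair      lcp
   1  s[12:],s[1:]  1  'a'
   2  s[1:],s[20:]  1  'a'
   3  s[20:],s[4:]  1  'a'
   4  s[4:],s[9:]  0  ''
   5  s[9:],s[26:]  1  'b'
   6  s[26:],s[19:]  0  ''
   7  s[19:],s[18:]  1  'c'
   8  s[18:],s[16:]  1  'c'
   9  s[16:],s[23:]  2  'ce'
  10  s[23:],s[13:]  1  'c'
  11  s[13:],s[8:]  0  ''
  12  s[8:],s[25:]  2  'db'
  13  s[25:],s[15:]  1  'd'
  14  s[15:],s[2:]  1  'd'
  15  s[2:],s[0:]  0  ''
  16  s[0:],s[17:]  1  'e'
  17  s[17:],s[24:]  1  'e'
  18  s[24:],s[22:]  0  ''
  19  s[22:],s[21:]  1  'f'
  20  s[21:],s[10:]  1  'f'
  21  s[10:],s[3:]  0  ''
  22  s[3:],s[7:]  1  'g'
  23  s[7:],s[14:]  2  'gd'
  24  s[14:],s[6:]  1  'g'
  25  s[6:],s[27:]  0  ''
  26  s[27:],s[11:]  1  'h'
  27  s[11:],s[5:]  1  'h'

n(n+1)/2 = 28·29/2 = 406
Σ LCP = 0 + 1 + 1 + 1 + 0 + 1 + 0 + 1 + 1 + 2 + 1 + 0 + 2 + 1 + 1 + 0 + 1 + 1 + 0 + 1 + 1 + 0 + 1 + 2 + 1 + 0 + 1 + 1 = 23
distinct = 406 − 23 = 383

383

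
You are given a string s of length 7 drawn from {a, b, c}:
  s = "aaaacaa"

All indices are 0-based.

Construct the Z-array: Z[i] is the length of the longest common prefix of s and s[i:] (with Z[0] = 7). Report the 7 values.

Z[0]=7
i=1: outside box; Z[1]=3 scan→box=[1,4)
i=2: min(r-i=2, Z[1]=3)=2; Z[2]=2
i=3: min(r-i=1, Z[2]=2)=1; Z[3]=1
i=4: outside box; Z[4]=0
i=5: outside box; Z[5]=2 scan→box=[5,7)
i=6: min(r-i=1, Z[1]=3)=1; Z[6]=1

[7, 3, 2, 1, 0, 2, 1]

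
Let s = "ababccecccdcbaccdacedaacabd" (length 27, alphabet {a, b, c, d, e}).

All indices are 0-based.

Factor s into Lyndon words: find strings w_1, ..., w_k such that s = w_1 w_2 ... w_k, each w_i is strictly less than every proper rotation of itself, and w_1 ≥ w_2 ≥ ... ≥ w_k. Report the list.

emit factor 1: 'ababccecccdcbaccdaced' (i=0, period=21)
emit factor 2: 'aacabd' (i=21, period=6)

["ababccecccdcbaccdaced", "aacabd"]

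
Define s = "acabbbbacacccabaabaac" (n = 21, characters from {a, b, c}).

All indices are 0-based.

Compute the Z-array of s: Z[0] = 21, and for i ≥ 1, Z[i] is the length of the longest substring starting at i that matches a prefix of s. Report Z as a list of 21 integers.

Z[0]=21
i=1: i≥r, start 0; Z[1]=0
i=2: i≥r, start 0; Z[2]=1 scan→box=[2,3)
i=3: i≥r, start 0; Z[3]=0
i=4: i≥r, start 0; Z[4]=0
i=5: i≥r, start 0; Z[5]=0
i=6: i≥r, start 0; Z[6]=0
i=7: i≥r, start 0; Z[7]=3 scan→box=[7,10)
i=8: min(r-i=2, Z[1]=0)=0; Z[8]=0
i=9: min(r-i=1, Z[2]=1)=1; Z[9]=2 scan→box=[9,11)
i=10: min(r-i=1, Z[1]=0)=0; Z[10]=0
i=11: i≥r, start 0; Z[11]=0
i=12: i≥r, start 0; Z[12]=0
i=13: i≥r, start 0; Z[13]=1 scan→box=[13,14)
i=14: i≥r, start 0; Z[14]=0
i=15: i≥r, start 0; Z[15]=1 scan→box=[15,16)
i=16: i≥r, start 0; Z[16]=1 scan→box=[16,17)
i=17: i≥r, start 0; Z[17]=0
i=18: i≥r, start 0; Z[18]=1 scan→box=[18,19)
i=19: i≥r, start 0; Z[19]=2 scan→box=[19,21)
i=20: min(r-i=1, Z[1]=0)=0; Z[20]=0

[21, 0, 1, 0, 0, 0, 0, 3, 0, 2, 0, 0, 0, 1, 0, 1, 1, 0, 1, 2, 0]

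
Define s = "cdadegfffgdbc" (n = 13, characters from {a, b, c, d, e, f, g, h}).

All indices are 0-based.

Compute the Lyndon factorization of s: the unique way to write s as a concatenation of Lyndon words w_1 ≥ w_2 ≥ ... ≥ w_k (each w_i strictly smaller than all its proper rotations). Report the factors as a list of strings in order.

["cd", "adegfffgdbc"]

emit factor 1: 'cd' (i=0, period=2)
emit factor 2: 'adegfffgdbc' (i=2, period=11)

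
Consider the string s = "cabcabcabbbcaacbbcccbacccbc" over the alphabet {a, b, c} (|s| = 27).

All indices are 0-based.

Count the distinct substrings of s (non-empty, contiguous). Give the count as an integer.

322

rank→(start, suffix):
  0 → (12, 'aacbbcccbacccbc')
  1 → (7, 'abbbcaacbbcccbacccbc')
  2 → (4, 'abcabbbcaacbbcccbacccbc')
  3 → (1, 'abcabcabbbcaacbbcccbacccbc')
  4 → (13, 'acbbcccbacccbc')
  5 → (21, 'acccbc')
  6 → (20, 'bacccbc')
  7 → (8, 'bbbcaacbbcccbacccbc')
  8 → (9, 'bbcaacbbcccbacccbc')
  9 → (15, 'bbcccbacccbc')
  10 → (25, 'bc')
  11 → (10, 'bcaacbbcccbacccbc')
  12 → (5, 'bcabbbcaacbbcccbacccbc')
  13 → (2, 'bcabcabbbcaacbbcccbacccbc')
  14 → (16, 'bcccbacccbc')
  15 → (26, 'c')
  16 → (11, 'caacbbcccbacccbc')
  17 → (6, 'cabbbcaacbbcccbacccbc')
  18 → (3, 'cabcabbbcaacbbcccbacccbc')
  19 → (0, 'cabcabcabbbcaacbbcccbacccbc')
  20 → (19, 'cbacccbc')
  21 → (14, 'cbbcccbacccbc')
  22 → (24, 'cbc')
  23 → (18, 'ccbacccbc')
  24 → (23, 'ccbc')
  25 → (17, 'cccbacccbc')
  26 → (22, 'cccbc')

SA = [12, 7, 4, 1, 13, 21, 20, 8, 9, 15, 25, 10, 5, 2, 16, 26, 11, 6, 3, 0, 19, 14, 24, 18, 23, 17, 22]
i: (SA[i-1],SA[i]) lcp shared
  1: (12,7) 1 'a'
  2: (7,4) 2 'ab'
  3: (4,1) 5 'abcab'
  4: (1,13) 1 'a'
  5: (13,21) 2 'ac'
  6: (21,20) 0 ''
  7: (20,8) 1 'b'
  8: (8,9) 2 'bb'
  9: (9,15) 3 'bbc'
  10: (15,25) 1 'b'
  11: (25,10) 2 'bc'
  12: (10,5) 3 'bca'
  13: (5,2) 4 'bcab'
  14: (2,16) 2 'bc'
  15: (16,26) 0 ''
  16: (26,11) 1 'c'
  17: (11,6) 2 'ca'
  18: (6,3) 3 'cab'
  19: (3,0) 6 'cabcab'
  20: (0,19) 1 'c'
  21: (19,14) 2 'cb'
  22: (14,24) 2 'cb'
  23: (24,18) 1 'c'
  24: (18,23) 3 'ccb'
  25: (23,17) 2 'cc'
  26: (17,22) 4 'cccb'

n(n+1)/2 = 27·28/2 = 378
Σ LCP = 0 + 1 + 2 + 5 + 1 + 2 + 0 + 1 + 2 + 3 + 1 + 2 + 3 + 4 + 2 + 0 + 1 + 2 + 3 + 6 + 1 + 2 + 2 + 1 + 3 + 2 + 4 = 56
distinct = 378 − 56 = 322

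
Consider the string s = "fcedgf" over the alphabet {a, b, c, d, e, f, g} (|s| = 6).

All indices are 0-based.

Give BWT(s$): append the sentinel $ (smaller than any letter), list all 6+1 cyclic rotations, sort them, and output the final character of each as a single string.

ffecg$d

rank  rotation last
    0  $fcedgf  f
    1  cedgf$f  f
    2  dgf$fce  e
    3  edgf$fc  c
    4  f$fcedg  g
    5  fcedgf$  $
    6  gf$fced  d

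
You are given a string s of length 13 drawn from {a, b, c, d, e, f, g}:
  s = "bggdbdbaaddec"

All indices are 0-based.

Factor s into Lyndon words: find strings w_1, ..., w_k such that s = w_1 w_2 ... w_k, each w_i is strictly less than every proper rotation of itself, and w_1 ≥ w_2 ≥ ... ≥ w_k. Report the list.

["bggd", "bd", "b", "aaddec"]

emit factor 1: 'bggd' (i=0, period=4)
emit factor 2: 'bd' (i=4, period=2)
emit factor 3: 'b' (i=6, period=1)
emit factor 4: 'aaddec' (i=7, period=6)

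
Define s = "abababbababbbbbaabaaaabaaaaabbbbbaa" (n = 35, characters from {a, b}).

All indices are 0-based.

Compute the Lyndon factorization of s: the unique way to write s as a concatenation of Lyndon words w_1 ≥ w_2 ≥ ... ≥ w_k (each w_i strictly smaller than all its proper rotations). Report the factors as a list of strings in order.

emit factor 1: 'abababbababbbbb' (i=0, period=15)
emit factor 2: 'aab' (i=15, period=3)
emit factor 3: 'aaaab' (i=18, period=5)
emit factor 4: 'aaaaabbbbb' (i=23, period=10)
emit factor 5: 'a' (i=33, period=1)
emit factor 6: 'a' (i=34, period=1)

["abababbababbbbb", "aab", "aaaab", "aaaaabbbbb", "a", "a"]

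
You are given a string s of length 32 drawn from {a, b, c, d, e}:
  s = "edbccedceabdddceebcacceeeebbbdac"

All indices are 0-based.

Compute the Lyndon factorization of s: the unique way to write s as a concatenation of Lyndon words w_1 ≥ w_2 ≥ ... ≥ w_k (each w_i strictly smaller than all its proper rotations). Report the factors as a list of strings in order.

emit factor 1: 'e' (i=0, period=1)
emit factor 2: 'd' (i=1, period=1)
emit factor 3: 'bccedce' (i=2, period=7)
emit factor 4: 'abdddceebcacceeeebbbdac' (i=9, period=23)

["e", "d", "bccedce", "abdddceebcacceeeebbbdac"]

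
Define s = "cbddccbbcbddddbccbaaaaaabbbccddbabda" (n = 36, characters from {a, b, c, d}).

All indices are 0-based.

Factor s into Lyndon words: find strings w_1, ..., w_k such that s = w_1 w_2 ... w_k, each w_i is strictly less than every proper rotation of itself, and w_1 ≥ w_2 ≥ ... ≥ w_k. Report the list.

["c", "bddcc", "bbcbddddbcc", "b", "aaaaaabbbccddbabd", "a"]

emit factor 1: 'c' (i=0, period=1)
emit factor 2: 'bddcc' (i=1, period=5)
emit factor 3: 'bbcbddddbcc' (i=6, period=11)
emit factor 4: 'b' (i=17, period=1)
emit factor 5: 'aaaaaabbbccddbabd' (i=18, period=17)
emit factor 6: 'a' (i=35, period=1)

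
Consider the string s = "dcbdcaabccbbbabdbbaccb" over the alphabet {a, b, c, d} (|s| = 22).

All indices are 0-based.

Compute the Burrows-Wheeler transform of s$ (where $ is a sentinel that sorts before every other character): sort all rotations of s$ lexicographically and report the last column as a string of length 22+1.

bcabbcbbbdcaacdccdabbb$

rank  rotation                 last
    0  $dcbdcaabccbbbabdbbaccb  b
    1  aabccbbbabdbbaccb$dcbdc  c
    2  abccbbbabdbbaccb$dcbdca  a
    3  abdbbaccb$dcbdcaabccbbb  b
    4  accb$dcbdcaabccbbbabdbb  b
    5  b$dcbdcaabccbbbabdbbacc  c
    6  babdbbaccb$dcbdcaabccbb  b
    7  baccb$dcbdcaabccbbbabdb  b
    8  bbabdbbaccb$dcbdcaabccb  b
    9  bbaccb$dcbdcaabccbbbabd  d
   10  bbbabdbbaccb$dcbdcaabcc  c
   11  bccbbbabdbbaccb$dcbdcaa  a
   12  bdbbaccb$dcbdcaabccbbba  a
   13  bdcaabccbbbabdbbaccb$dc  c
   14  caabccbbbabdbbaccb$dcbd  d
   15  cb$dcbdcaabccbbbabdbbac  c
   16  cbbbabdbbaccb$dcbdcaabc  c
   17  cbdcaabccbbbabdbbaccb$d  d
   18  ccb$dcbdcaabccbbbabdbba  a
   19  ccbbbabdbbaccb$dcbdcaab  b
   20  dbbaccb$dcbdcaabccbbbab  b
   21  dcaabccbbbabdbbaccb$dcb  b
   22  dcbdcaabccbbbabdbbaccb$  $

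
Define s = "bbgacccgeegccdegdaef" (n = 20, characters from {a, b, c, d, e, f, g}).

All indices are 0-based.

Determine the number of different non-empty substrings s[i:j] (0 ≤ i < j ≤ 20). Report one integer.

rank | idx | suffix
   0 |   3 | acccgeegccdegdaef
   1 |  17 | aef
   2 |   0 | bbgacccgeegccdegdaef
   3 |   1 | bgacccgeegccdegdaef
   4 |   4 | cccgeegccdegdaef
   5 |  11 | ccdegdaef
   6 |   5 | ccgeegccdegdaef
   7 |  12 | cdegdaef
   8 |   6 | cgeegccdegdaef
   9 |  16 | daef
  10 |  13 | degdaef
  11 |   8 | eegccdegdaef
  12 |  18 | ef
  13 |   9 | egccdegdaef
  14 |  14 | egdaef
  15 |  19 | f
  16 |   2 | gacccgeegccdegdaef
  17 |  10 | gccdegdaef
  18 |  15 | gdaef
  19 |   7 | geegccdegdaef

SA = [3, 17, 0, 1, 4, 11, 5, 12, 6, 16, 13, 8, 18, 9, 14, 19, 2, 10, 15, 7]
rank  pair      lcp
   1  s[3:],s[17:]  1  'a'
   2  s[17:],s[0:]  0  ''
   3  s[0:],s[1:]  1  'b'
   4  s[1:],s[4:]  0  ''
   5  s[4:],s[11:]  2  'cc'
   6  s[11:],s[5:]  2  'cc'
   7  s[5:],s[12:]  1  'c'
   8  s[12:],s[6:]  1  'c'
   9  s[6:],s[16:]  0  ''
  10  s[16:],s[13:]  1  'd'
  11  s[13:],s[8:]  0  ''
  12  s[8:],s[18:]  1  'e'
  13  s[18:],s[9:]  1  'e'
  14  s[9:],s[14:]  2  'eg'
  15  s[14:],s[19:]  0  ''
  16  s[19:],s[2:]  0  ''
  17  s[2:],s[10:]  1  'g'
  18  s[10:],s[15:]  1  'g'
  19  s[15:],s[7:]  1  'g'

n(n+1)/2 = 20·21/2 = 210
Σ LCP = 0 + 1 + 0 + 1 + 0 + 2 + 2 + 1 + 1 + 0 + 1 + 0 + 1 + 1 + 2 + 0 + 0 + 1 + 1 + 1 = 16
distinct = 210 − 16 = 194

194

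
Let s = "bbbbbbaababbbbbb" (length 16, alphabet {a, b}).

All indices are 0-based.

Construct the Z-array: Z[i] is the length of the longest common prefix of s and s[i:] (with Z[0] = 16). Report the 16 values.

Z[0]=16
i=1: i≥r, start 0; Z[1]=5 scan→box=[1,6)
i=2: min(r-i=4, Z[1]=5)=4; Z[2]=4
i=3: min(r-i=3, Z[2]=4)=3; Z[3]=3
i=4: min(r-i=2, Z[3]=3)=2; Z[4]=2
i=5: min(r-i=1, Z[4]=2)=1; Z[5]=1
i=6: i≥r, start 0; Z[6]=0
i=7: i≥r, start 0; Z[7]=0
i=8: i≥r, start 0; Z[8]=1 scan→box=[8,9)
i=9: i≥r, start 0; Z[9]=0
i=10: i≥r, start 0; Z[10]=6 scan→box=[10,16)
i=11: min(r-i=5, Z[1]=5)=5; Z[11]=5
i=12: min(r-i=4, Z[2]=4)=4; Z[12]=4
i=13: min(r-i=3, Z[3]=3)=3; Z[13]=3
i=14: min(r-i=2, Z[4]=2)=2; Z[14]=2
i=15: min(r-i=1, Z[5]=1)=1; Z[15]=1

[16, 5, 4, 3, 2, 1, 0, 0, 1, 0, 6, 5, 4, 3, 2, 1]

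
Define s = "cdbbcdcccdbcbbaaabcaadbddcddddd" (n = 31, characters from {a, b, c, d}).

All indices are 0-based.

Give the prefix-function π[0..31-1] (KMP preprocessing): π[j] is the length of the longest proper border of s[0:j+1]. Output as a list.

[0, 0, 0, 0, 1, 2, 1, 1, 1, 2, 3, 1, 0, 0, 0, 0, 0, 0, 1, 0, 0, 0, 0, 0, 0, 1, 2, 0, 0, 0, 0]

π[0] = 0
j=1 s[j]='d': π[1]=0 (border '')
j=2 s[j]='b': π[2]=0 (border '')
j=3 s[j]='b': π[3]=0 (border '')
j=4 s[j]='c': π[4]=1 (border 'c')
j=5 s[j]='d': π[5]=2 (border 'cd')
j=6 s[j]='c': k: 2→0; π[6]=1 (border 'c')
j=7 s[j]='c': k: 1→0; π[7]=1 (border 'c')
j=8 s[j]='c': k: 1→0; π[8]=1 (border 'c')
j=9 s[j]='d': π[9]=2 (border 'cd')
j=10 s[j]='b': π[10]=3 (border 'cdb')
j=11 s[j]='c': k: 3→0; π[11]=1 (border 'c')
j=12 s[j]='b': k: 1→0; π[12]=0 (border '')
j=13 s[j]='b': π[13]=0 (border '')
j=14 s[j]='a': π[14]=0 (border '')
j=15 s[j]='a': π[15]=0 (border '')
j=16 s[j]='a': π[16]=0 (border '')
j=17 s[j]='b': π[17]=0 (border '')
j=18 s[j]='c': π[18]=1 (border 'c')
j=19 s[j]='a': k: 1→0; π[19]=0 (border '')
j=20 s[j]='a': π[20]=0 (border '')
j=21 s[j]='d': π[21]=0 (border '')
j=22 s[j]='b': π[22]=0 (border '')
j=23 s[j]='d': π[23]=0 (border '')
j=24 s[j]='d': π[24]=0 (border '')
j=25 s[j]='c': π[25]=1 (border 'c')
j=26 s[j]='d': π[26]=2 (border 'cd')
j=27 s[j]='d': k: 2→0; π[27]=0 (border '')
j=28 s[j]='d': π[28]=0 (border '')
j=29 s[j]='d': π[29]=0 (border '')
j=30 s[j]='d': π[30]=0 (border '')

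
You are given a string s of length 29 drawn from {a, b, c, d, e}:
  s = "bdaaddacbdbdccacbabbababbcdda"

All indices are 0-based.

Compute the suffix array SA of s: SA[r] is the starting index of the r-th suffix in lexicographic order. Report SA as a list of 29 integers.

[28, 2, 20, 17, 22, 14, 6, 3, 19, 16, 21, 18, 23, 24, 0, 8, 10, 13, 15, 7, 12, 25, 27, 1, 5, 9, 11, 26, 4]

sorted suffixes:
  #0 SA[0]=28  'a'
  #1 SA[1]=2  'aaddacbdbdccacbabbababbcdda'
  #2 SA[2]=20  'ababbcdda'
  #3 SA[3]=17  'abbababbcdda'
  #4 SA[4]=22  'abbcdda'
  #5 SA[5]=14  'acbabbababbcdda'
  #6 SA[6]=6  'acbdbdccacbabbababbcdda'
  #7 SA[7]=3  'addacbdbdccacbabbababbcdda'
  #8 SA[8]=19  'bababbcdda'
  #9 SA[9]=16  'babbababbcdda'
  #10 SA[10]=21  'babbcdda'
  #11 SA[11]=18  'bbababbcdda'
  #12 SA[12]=23  'bbcdda'
  #13 SA[13]=24  'bcdda'
  #14 SA[14]=0  'bdaaddacbdbdccacbabbababbcdda'
  #15 SA[15]=8  'bdbdccacbabbababbcdda'
  #16 SA[16]=10  'bdccacbabbababbcdda'
  #17 SA[17]=13  'cacbabbababbcdda'
  #18 SA[18]=15  'cbabbababbcdda'
  #19 SA[19]=7  'cbdbdccacbabbababbcdda'
  #20 SA[20]=12  'ccacbabbababbcdda'
  #21 SA[21]=25  'cdda'
  #22 SA[22]=27  'da'
  #23 SA[23]=1  'daaddacbdbdccacbabbababbcdda'
  #24 SA[24]=5  'dacbdbdccacbabbababbcdda'
  #25 SA[25]=9  'dbdccacbabbababbcdda'
  #26 SA[26]=11  'dccacbabbababbcdda'
  #27 SA[27]=26  'dda'
  #28 SA[28]=4  'ddacbdbdccacbabbababbcdda'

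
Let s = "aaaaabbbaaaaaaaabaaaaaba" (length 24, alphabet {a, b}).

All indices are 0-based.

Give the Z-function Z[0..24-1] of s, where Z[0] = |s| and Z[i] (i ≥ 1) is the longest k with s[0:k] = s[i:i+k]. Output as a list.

[24, 4, 3, 2, 1, 0, 0, 0, 5, 5, 5, 6, 4, 3, 2, 1, 0, 6, 4, 3, 2, 1, 0, 1]

Z[0]=24
i=1: i≥r, start 0; Z[1]=4 grow→box=[1,5)
i=2: min(r-i=3, Z[1]=4)=3; Z[2]=3
i=3: min(r-i=2, Z[2]=3)=2; Z[3]=2
i=4: min(r-i=1, Z[3]=2)=1; Z[4]=1
i=5: i≥r, start 0; Z[5]=0
i=6: i≥r, start 0; Z[6]=0
i=7: i≥r, start 0; Z[7]=0
i=8: i≥r, start 0; Z[8]=5 grow→box=[8,13)
i=9: min(r-i=4, Z[1]=4)=4; Z[9]=5 grow→box=[9,14)
i=10: min(r-i=4, Z[1]=4)=4; Z[10]=5 grow→box=[10,15)
i=11: min(r-i=4, Z[1]=4)=4; Z[11]=6 grow→box=[11,17)
i=12: min(r-i=5, Z[1]=4)=4; Z[12]=4
i=13: min(r-i=4, Z[2]=3)=3; Z[13]=3
i=14: min(r-i=3, Z[3]=2)=2; Z[14]=2
i=15: min(r-i=2, Z[4]=1)=1; Z[15]=1
i=16: min(r-i=1, Z[5]=0)=0; Z[16]=0
i=17: i≥r, start 0; Z[17]=6 grow→box=[17,23)
i=18: min(r-i=5, Z[1]=4)=4; Z[18]=4
i=19: min(r-i=4, Z[2]=3)=3; Z[19]=3
i=20: min(r-i=3, Z[3]=2)=2; Z[20]=2
i=21: min(r-i=2, Z[4]=1)=1; Z[21]=1
i=22: min(r-i=1, Z[5]=0)=0; Z[22]=0
i=23: i≥r, start 0; Z[23]=1 grow→box=[23,24)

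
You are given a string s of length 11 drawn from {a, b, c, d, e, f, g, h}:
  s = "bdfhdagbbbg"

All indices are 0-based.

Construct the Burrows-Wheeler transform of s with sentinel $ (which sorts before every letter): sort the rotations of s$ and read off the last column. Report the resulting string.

rank  rotation      last
    0  $bdfhdagbbbg  g
    1  agbbbg$bdfhd  d
    2  bbbg$bdfhdag  g
    3  bbg$bdfhdagb  b
    4  bdfhdagbbbg$  $
    5  bg$bdfhdagbb  b
    6  dagbbbg$bdfh  h
    7  dfhdagbbbg$b  b
    8  fhdagbbbg$bd  d
    9  g$bdfhdagbbb  b
   10  gbbbg$bdfhda  a
   11  hdagbbbg$bdf  f

gdgb$bhbdbaf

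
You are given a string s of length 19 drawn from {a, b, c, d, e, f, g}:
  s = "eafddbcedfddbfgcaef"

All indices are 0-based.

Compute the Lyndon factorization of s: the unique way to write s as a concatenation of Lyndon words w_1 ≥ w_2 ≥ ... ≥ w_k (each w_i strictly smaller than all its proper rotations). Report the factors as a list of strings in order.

emit factor 1: 'e' (i=0, period=1)
emit factor 2: 'afddbcedfddbfgc' (i=1, period=15)
emit factor 3: 'aef' (i=16, period=3)

["e", "afddbcedfddbfgc", "aef"]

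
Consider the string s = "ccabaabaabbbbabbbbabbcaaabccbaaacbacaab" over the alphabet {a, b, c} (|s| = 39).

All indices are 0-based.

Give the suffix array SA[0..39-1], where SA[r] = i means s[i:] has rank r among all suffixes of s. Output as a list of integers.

[22, 29, 36, 4, 7, 23, 30, 37, 2, 5, 8, 13, 18, 24, 34, 31, 38, 28, 3, 6, 12, 17, 33, 11, 16, 10, 15, 9, 14, 19, 20, 25, 21, 35, 1, 27, 32, 0, 26]

rank→(start, suffix):
  0 → (22, 'aaabccbaaacbacaab')
  1 → (29, 'aaacbacaab')
  2 → (36, 'aab')
  3 → (4, 'aabaabbbbabbbbabbcaaabccbaaacbacaab')
  4 → (7, 'aabbbbabbbbabbcaaabccbaaacbacaab')
  5 → (23, 'aabccbaaacbacaab')
  6 → (30, 'aacbacaab')
  7 → (37, 'ab')
  8 → (2, 'abaabaabbbbabbbbabbcaaabccbaaacbacaab')
  9 → (5, 'abaabbbbabbbbabbcaaabccbaaacbacaab')
  10 → (8, 'abbbbabbbbabbcaaabccbaaacbacaab')
  11 → (13, 'abbbbabbcaaabccbaaacbacaab')
  12 → (18, 'abbcaaabccbaaacbacaab')
  13 → (24, 'abccbaaacbacaab')
  14 → (34, 'acaab')
  15 → (31, 'acbacaab')
  16 → (38, 'b')
  17 → (28, 'baaacbacaab')
  18 → (3, 'baabaabbbbabbbbabbcaaabccbaaacbacaab')
  19 → (6, 'baabbbbabbbbabbcaaabccbaaacbacaab')
  20 → (12, 'babbbbabbcaaabccbaaacbacaab')
  21 → (17, 'babbcaaabccbaaacbacaab')
  22 → (33, 'bacaab')
  23 → (11, 'bbabbbbabbcaaabccbaaacbacaab')
  24 → (16, 'bbabbcaaabccbaaacbacaab')
  25 → (10, 'bbbabbbbabbcaaabccbaaacbacaab')
  26 → (15, 'bbbabbcaaabccbaaacbacaab')
  27 → (9, 'bbbbabbbbabbcaaabccbaaacbacaab')
  28 → (14, 'bbbbabbcaaabccbaaacbacaab')
  29 → (19, 'bbcaaabccbaaacbacaab')
  30 → (20, 'bcaaabccbaaacbacaab')
  31 → (25, 'bccbaaacbacaab')
  32 → (21, 'caaabccbaaacbacaab')
  33 → (35, 'caab')
  34 → (1, 'cabaabaabbbbabbbbabbcaaabccbaaacbacaab')
  35 → (27, 'cbaaacbacaab')
  36 → (32, 'cbacaab')
  37 → (0, 'ccabaabaabbbbabbbbabbcaaabccbaaacbacaab')
  38 → (26, 'ccbaaacbacaab')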